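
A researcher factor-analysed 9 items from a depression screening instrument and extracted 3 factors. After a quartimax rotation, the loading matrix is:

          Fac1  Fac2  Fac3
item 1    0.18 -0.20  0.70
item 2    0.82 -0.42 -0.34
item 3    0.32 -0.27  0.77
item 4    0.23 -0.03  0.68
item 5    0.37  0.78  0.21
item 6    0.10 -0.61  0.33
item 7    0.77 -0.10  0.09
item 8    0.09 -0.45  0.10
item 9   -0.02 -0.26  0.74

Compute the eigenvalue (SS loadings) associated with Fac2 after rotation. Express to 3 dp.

SS loadings for Fac2 = (-0.20)² + (-0.42)² + (-0.27)² + (-0.03)² + 0.78² + (-0.61)² + (-0.10)² + (-0.45)² + (-0.26)² = 0.0400 + 0.1764 + 0.0729 + 0.0009 + 0.6084 + 0.3721 + 0.0100 + 0.2025 + 0.0676 = 1.5508

1.551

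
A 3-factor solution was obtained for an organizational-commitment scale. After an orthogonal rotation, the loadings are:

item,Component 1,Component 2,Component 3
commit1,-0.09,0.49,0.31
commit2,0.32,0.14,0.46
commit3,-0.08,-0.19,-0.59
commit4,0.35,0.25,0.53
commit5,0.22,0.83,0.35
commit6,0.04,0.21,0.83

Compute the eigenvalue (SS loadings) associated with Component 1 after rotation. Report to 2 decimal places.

0.29

SS loadings for Component 1 = (-0.09)² + 0.32² + (-0.08)² + 0.35² + 0.22² + 0.04² = 0.0081 + 0.1024 + 0.0064 + 0.1225 + 0.0484 + 0.0016 = 0.2894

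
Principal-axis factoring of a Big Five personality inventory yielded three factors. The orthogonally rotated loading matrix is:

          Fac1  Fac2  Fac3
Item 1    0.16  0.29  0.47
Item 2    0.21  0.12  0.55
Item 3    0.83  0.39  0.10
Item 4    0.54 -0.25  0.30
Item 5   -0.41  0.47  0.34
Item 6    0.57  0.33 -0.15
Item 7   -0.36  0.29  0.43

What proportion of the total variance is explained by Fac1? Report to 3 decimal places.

SS loadings for Fac1 = 0.16² + 0.21² + 0.83² + 0.54² + (-0.41)² + 0.57² + (-0.36)² = 1.6728
Proportion of variance = 1.6728 / 7 = 0.2390.

0.239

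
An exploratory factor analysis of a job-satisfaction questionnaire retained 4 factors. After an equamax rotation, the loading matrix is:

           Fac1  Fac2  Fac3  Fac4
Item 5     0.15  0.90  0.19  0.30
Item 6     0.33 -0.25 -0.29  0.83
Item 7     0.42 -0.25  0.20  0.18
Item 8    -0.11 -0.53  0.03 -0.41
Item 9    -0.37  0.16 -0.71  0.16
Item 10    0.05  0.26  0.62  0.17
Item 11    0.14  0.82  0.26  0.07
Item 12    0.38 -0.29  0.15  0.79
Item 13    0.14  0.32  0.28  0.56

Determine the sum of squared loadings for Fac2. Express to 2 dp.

SS loadings for Fac2 = 0.90² + (-0.25)² + (-0.25)² + (-0.53)² + 0.16² + 0.26² + 0.82² + (-0.29)² + 0.32² = 0.8100 + 0.0625 + 0.0625 + 0.2809 + 0.0256 + 0.0676 + 0.6724 + 0.0841 + 0.1024 = 2.1680

2.17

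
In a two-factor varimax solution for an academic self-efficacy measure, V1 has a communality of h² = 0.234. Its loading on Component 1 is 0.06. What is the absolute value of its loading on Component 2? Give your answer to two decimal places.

Under orthogonal rotation h² = Σλ², so λ_Component 2² = h² − (0.0036) = 0.234 − 0.0036 = 0.2304.
|λ| = √0.2304 = 0.4800.

0.48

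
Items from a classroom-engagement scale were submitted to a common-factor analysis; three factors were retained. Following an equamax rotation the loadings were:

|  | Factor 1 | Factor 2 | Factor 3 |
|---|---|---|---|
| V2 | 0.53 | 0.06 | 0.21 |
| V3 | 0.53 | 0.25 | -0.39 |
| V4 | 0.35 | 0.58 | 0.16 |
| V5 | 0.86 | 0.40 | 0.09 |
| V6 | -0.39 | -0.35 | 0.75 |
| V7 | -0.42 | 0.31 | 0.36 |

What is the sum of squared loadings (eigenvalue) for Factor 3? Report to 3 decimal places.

0.922

SS loadings for Factor 3 = 0.21² + (-0.39)² + 0.16² + 0.09² + 0.75² + 0.36² = 0.0441 + 0.1521 + 0.0256 + 0.0081 + 0.5625 + 0.1296 = 0.9220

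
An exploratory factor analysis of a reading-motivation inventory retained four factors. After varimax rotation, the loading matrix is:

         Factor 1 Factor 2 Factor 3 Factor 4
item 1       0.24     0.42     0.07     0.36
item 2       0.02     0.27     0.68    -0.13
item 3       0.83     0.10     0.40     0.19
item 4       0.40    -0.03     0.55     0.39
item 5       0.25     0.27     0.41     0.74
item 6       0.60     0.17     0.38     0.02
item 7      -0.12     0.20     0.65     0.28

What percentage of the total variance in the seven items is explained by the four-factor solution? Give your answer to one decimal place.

62.5%

SS loadings by factor: 1.3438, 0.4020, 1.6648, 0.9611; total = 4.3717.
Total variance with 7 standardized items is 7, so the solution explains 4.3717/7 = 0.6245 = 62.45%.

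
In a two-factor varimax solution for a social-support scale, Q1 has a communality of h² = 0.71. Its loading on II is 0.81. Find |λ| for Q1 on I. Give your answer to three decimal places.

0.232

Under orthogonal rotation h² = Σλ², so λ_I² = h² − (0.6561) = 0.71 − 0.6561 = 0.0539.
|λ| = √0.0539 = 0.2322.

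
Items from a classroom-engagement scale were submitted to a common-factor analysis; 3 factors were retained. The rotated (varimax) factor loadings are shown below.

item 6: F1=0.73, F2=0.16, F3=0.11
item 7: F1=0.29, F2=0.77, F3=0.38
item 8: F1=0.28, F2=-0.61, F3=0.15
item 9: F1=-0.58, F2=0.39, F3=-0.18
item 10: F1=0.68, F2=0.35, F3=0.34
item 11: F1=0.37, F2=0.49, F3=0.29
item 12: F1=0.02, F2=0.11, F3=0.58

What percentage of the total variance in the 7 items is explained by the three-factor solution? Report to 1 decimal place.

SS loadings by factor: 1.6315, 1.5174, 0.7475; total = 3.8964.
Total variance with 7 standardized items is 7, so the solution explains 3.8964/7 = 0.5566 = 55.66%.

55.7%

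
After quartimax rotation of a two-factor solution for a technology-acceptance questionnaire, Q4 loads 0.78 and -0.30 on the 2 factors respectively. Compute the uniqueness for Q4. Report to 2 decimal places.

0.30

h² = 0.78² + (-0.30)² = 0.6084 + 0.0900 = 0.6984
Uniqueness u² = 1 − h² = 1 − 0.6984 = 0.3016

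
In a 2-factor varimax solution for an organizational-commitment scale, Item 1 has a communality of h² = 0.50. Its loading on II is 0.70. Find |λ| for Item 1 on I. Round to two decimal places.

Under orthogonal rotation h² = Σλ², so λ_I² = h² − (0.4900) = 0.50 − 0.4900 = 0.0100.
|λ| = √0.0100 = 0.1000.

0.10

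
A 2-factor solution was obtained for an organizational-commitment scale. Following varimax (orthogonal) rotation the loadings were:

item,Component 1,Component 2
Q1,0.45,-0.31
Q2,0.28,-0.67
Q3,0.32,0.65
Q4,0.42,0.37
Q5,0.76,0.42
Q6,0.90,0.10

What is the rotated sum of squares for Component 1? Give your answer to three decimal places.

1.947

SS loadings for Component 1 = 0.45² + 0.28² + 0.32² + 0.42² + 0.76² + 0.90² = 0.2025 + 0.0784 + 0.1024 + 0.1764 + 0.5776 + 0.8100 = 1.9473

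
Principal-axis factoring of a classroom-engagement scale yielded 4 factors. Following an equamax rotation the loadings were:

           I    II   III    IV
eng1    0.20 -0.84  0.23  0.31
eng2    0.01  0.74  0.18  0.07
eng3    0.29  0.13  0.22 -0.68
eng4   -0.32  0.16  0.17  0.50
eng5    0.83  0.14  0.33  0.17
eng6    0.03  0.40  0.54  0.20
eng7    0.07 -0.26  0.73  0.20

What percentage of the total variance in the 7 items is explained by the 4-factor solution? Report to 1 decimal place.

SS loadings by factor: 0.9213, 1.5429, 1.0960, 0.9223; total = 4.4825.
Total variance with 7 standardized items is 7, so the solution explains 4.4825/7 = 0.6404 = 64.04%.

64.0%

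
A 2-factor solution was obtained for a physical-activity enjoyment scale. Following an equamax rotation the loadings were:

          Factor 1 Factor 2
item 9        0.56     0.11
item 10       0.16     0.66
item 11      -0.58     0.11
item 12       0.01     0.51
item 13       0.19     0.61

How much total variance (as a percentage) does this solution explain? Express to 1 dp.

36.1%

SS loadings by factor: 0.7118, 1.0920; total = 1.8038.
Total variance with 5 standardized items is 5, so the solution explains 1.8038/5 = 0.3608 = 36.08%.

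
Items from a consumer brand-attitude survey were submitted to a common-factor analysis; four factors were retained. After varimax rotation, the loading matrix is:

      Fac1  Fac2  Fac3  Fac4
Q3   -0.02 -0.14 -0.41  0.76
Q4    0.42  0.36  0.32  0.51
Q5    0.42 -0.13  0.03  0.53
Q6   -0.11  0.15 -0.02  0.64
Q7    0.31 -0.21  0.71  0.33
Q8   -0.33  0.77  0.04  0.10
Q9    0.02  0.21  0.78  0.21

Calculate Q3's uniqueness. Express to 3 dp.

0.234

h² = (-0.02)² + (-0.14)² + (-0.41)² + 0.76² = 0.0004 + 0.0196 + 0.1681 + 0.5776 = 0.7657
Uniqueness u² = 1 − h² = 1 − 0.7657 = 0.2343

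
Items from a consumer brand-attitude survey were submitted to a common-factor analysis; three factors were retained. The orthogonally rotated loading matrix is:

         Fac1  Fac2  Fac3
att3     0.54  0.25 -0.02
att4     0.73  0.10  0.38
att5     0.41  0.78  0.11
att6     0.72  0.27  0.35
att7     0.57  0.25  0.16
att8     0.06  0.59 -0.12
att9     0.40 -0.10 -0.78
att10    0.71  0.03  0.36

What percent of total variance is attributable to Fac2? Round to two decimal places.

14.69%

SS loadings for Fac2 = 0.25² + 0.10² + 0.78² + 0.27² + 0.25² + 0.59² + (-0.10)² + 0.03² = 1.1753
With 8 standardized items, total variance = 8. Proportion = 1.1753/8 = 0.1469 → 14.69%.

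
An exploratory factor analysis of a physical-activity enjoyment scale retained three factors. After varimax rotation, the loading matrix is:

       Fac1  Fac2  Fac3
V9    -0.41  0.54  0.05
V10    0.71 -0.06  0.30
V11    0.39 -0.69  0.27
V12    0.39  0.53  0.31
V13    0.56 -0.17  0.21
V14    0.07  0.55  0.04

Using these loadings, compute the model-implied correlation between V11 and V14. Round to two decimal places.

-0.34

r̂ = Σ λ_i·λ_j across factors = (0.39)(0.07) + (-0.69)(0.55) + (0.27)(0.04)
  = +0.0273 -0.3795 +0.0108 = -0.3414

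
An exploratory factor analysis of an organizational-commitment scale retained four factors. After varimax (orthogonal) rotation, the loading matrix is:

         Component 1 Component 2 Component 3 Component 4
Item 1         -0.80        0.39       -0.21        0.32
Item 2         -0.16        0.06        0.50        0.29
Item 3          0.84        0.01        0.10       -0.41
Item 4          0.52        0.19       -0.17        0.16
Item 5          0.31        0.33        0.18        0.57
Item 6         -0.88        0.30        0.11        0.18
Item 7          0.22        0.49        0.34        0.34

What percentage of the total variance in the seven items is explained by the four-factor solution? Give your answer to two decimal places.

64.82%

SS loadings by factor: 2.5605, 0.6309, 0.4931, 0.8531; total = 4.5376.
Total variance with 7 standardized items is 7, so the solution explains 4.5376/7 = 0.6482 = 64.82%.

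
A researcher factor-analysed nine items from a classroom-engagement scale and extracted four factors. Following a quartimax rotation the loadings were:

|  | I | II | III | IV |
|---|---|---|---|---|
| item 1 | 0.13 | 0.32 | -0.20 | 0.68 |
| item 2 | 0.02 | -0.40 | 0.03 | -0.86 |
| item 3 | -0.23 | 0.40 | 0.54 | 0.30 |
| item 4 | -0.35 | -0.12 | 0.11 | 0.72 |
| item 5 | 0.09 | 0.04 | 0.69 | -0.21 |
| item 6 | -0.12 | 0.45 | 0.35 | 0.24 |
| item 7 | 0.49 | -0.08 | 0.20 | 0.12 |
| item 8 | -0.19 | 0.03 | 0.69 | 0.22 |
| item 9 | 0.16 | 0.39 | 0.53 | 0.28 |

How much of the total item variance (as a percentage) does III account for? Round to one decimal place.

SS loadings for III = (-0.20)² + 0.03² + 0.54² + 0.11² + 0.69² + 0.35² + 0.20² + 0.69² + 0.53² = 1.7402
With 9 standardized items, total variance = 9. Proportion = 1.7402/9 = 0.1934 → 19.34%.

19.3%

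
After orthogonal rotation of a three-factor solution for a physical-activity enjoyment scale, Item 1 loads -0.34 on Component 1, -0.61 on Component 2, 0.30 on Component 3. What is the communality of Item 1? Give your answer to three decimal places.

0.578

h² = (-0.34)² + (-0.61)² + 0.30² = 0.1156 + 0.3721 + 0.0900 = 0.5777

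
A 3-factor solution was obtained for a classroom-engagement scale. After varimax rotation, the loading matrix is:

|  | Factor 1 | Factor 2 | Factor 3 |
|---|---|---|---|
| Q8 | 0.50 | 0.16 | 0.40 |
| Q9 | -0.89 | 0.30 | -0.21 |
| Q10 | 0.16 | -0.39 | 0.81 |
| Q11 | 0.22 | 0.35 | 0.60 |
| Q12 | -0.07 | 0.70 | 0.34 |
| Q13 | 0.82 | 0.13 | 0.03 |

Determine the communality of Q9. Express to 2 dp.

0.93

h² = (-0.89)² + 0.30² + (-0.21)² = 0.7921 + 0.0900 + 0.0441 = 0.9262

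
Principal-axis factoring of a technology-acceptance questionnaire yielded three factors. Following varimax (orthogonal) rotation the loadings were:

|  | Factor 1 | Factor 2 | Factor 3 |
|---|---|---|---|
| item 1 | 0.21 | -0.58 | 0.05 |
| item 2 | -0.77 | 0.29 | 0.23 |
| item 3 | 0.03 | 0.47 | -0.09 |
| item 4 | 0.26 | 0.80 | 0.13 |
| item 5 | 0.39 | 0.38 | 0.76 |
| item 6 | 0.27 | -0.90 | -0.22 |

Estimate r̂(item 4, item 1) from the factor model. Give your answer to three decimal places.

r̂ = Σ λ_i·λ_j across factors = (0.26)(0.21) + (0.80)(-0.58) + (0.13)(0.05)
  = +0.0546 -0.4640 +0.0065 = -0.4029

-0.403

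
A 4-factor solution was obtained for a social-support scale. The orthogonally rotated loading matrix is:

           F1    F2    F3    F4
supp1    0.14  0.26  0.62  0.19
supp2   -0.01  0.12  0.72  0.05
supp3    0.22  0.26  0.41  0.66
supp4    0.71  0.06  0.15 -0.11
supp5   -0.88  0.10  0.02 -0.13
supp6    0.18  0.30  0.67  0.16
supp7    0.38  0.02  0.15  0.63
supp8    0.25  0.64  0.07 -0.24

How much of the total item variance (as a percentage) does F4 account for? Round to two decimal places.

SS loadings for F4 = 0.19² + 0.05² + 0.66² + (-0.11)² + (-0.13)² + 0.16² + 0.63² + (-0.24)² = 0.9833
With 8 standardized items, total variance = 8. Proportion = 0.9833/8 = 0.1229 → 12.29%.

12.29%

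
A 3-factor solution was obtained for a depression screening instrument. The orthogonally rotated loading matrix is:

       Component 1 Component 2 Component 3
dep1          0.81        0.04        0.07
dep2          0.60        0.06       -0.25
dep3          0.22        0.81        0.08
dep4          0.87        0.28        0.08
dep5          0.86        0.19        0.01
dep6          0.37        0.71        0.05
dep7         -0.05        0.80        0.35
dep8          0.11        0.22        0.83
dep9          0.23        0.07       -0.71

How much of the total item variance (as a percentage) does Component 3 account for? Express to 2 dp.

15.54%

SS loadings for Component 3 = 0.07² + (-0.25)² + 0.08² + 0.08² + 0.01² + 0.05² + 0.35² + 0.83² + (-0.71)² = 1.3983
With 9 standardized items, total variance = 9. Proportion = 1.3983/9 = 0.1554 → 15.54%.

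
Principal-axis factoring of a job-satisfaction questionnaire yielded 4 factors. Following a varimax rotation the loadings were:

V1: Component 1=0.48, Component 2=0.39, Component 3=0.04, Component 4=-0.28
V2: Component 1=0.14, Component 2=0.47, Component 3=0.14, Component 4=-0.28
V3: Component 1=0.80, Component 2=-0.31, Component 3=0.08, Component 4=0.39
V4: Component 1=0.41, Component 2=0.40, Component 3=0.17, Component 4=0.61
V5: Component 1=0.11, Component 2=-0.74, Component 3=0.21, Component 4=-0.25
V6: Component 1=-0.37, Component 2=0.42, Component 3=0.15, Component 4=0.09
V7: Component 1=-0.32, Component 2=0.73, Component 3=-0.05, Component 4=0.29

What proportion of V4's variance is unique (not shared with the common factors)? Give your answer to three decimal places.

h² = 0.41² + 0.40² + 0.17² + 0.61² = 0.1681 + 0.1600 + 0.0289 + 0.3721 = 0.7291
Uniqueness u² = 1 − h² = 1 − 0.7291 = 0.2709

0.271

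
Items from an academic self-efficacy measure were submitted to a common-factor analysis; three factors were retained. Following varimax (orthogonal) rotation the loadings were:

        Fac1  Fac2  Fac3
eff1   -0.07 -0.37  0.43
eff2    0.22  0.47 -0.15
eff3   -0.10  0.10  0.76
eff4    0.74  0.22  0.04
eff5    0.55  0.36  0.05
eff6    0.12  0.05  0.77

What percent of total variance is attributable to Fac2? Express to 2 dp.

SS loadings for Fac2 = (-0.37)² + 0.47² + 0.10² + 0.22² + 0.36² + 0.05² = 0.5483
With 6 standardized items, total variance = 6. Proportion = 0.5483/6 = 0.0914 → 9.14%.

9.14%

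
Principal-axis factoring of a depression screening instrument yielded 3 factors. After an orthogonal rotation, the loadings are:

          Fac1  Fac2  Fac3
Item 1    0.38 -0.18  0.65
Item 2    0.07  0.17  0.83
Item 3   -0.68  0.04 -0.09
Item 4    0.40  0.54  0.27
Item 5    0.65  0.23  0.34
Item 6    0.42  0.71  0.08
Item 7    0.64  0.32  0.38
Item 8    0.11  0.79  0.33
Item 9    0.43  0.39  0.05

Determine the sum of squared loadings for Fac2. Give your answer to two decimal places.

SS loadings for Fac2 = (-0.18)² + 0.17² + 0.04² + 0.54² + 0.23² + 0.71² + 0.32² + 0.79² + 0.39² = 0.0324 + 0.0289 + 0.0016 + 0.2916 + 0.0529 + 0.5041 + 0.1024 + 0.6241 + 0.1521 = 1.7901

1.79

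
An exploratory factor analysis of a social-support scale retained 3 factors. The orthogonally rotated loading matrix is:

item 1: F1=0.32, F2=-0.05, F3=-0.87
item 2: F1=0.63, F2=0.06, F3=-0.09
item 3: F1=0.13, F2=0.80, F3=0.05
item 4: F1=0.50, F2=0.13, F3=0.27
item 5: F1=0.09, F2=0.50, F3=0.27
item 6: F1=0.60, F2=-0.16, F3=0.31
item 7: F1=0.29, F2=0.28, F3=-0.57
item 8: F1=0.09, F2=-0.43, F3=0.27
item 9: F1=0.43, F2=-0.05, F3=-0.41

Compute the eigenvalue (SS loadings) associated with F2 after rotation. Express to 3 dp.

SS loadings for F2 = (-0.05)² + 0.06² + 0.80² + 0.13² + 0.50² + (-0.16)² + 0.28² + (-0.43)² + (-0.05)² = 0.0025 + 0.0036 + 0.6400 + 0.0169 + 0.2500 + 0.0256 + 0.0784 + 0.1849 + 0.0025 = 1.2044

1.204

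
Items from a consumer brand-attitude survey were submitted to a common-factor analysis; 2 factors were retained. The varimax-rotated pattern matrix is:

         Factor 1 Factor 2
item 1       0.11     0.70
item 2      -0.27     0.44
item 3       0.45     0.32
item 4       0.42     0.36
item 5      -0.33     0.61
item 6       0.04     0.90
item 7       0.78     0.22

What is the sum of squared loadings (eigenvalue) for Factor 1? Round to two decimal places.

SS loadings for Factor 1 = 0.11² + (-0.27)² + 0.45² + 0.42² + (-0.33)² + 0.04² + 0.78² = 0.0121 + 0.0729 + 0.2025 + 0.1764 + 0.1089 + 0.0016 + 0.6084 = 1.1828

1.18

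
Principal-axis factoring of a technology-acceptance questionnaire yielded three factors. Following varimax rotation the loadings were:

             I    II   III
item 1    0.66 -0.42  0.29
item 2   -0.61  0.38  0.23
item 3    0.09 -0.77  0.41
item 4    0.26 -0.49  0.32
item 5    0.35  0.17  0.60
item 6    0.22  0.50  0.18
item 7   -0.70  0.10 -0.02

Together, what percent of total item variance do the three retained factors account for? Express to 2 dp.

54.10%

SS loadings by factor: 1.5443, 1.4427, 0.8003; total = 3.7873.
Total variance with 7 standardized items is 7, so the solution explains 3.7873/7 = 0.5410 = 54.10%.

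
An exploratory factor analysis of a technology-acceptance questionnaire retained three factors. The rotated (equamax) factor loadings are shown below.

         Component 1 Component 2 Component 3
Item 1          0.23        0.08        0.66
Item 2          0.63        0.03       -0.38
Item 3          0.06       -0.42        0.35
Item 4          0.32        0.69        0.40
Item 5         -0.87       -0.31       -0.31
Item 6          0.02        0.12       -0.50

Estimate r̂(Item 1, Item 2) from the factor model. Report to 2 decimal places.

-0.10

r̂ = Σ λ_i·λ_j across factors = (0.23)(0.63) + (0.08)(0.03) + (0.66)(-0.38)
  = +0.1449 +0.0024 -0.2508 = -0.1035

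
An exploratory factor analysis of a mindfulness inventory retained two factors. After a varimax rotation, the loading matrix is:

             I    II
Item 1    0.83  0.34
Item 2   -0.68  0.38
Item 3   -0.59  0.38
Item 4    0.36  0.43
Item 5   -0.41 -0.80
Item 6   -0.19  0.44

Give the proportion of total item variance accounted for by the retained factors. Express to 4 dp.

0.5427

Communalities: 0.8045, 0.6068, 0.4925, 0.3145, 0.8081, 0.2297; Σh² = 3.2561.
Total variance with 6 standardized items is 6, so the solution explains 3.2561/6 = 0.5427.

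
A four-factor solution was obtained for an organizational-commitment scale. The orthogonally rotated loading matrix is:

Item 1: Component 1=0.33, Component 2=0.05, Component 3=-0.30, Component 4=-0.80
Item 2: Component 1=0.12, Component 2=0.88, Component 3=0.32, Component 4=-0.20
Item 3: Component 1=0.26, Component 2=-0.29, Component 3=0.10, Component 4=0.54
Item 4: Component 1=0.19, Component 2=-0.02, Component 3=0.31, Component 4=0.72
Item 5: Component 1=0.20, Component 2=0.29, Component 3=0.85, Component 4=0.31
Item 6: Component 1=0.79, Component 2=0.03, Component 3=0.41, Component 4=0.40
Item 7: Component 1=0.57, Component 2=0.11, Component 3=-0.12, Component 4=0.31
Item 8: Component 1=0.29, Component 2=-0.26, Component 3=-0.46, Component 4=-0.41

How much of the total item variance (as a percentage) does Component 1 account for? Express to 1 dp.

SS loadings for Component 1 = 0.33² + 0.12² + 0.26² + 0.19² + 0.20² + 0.79² + 0.57² + 0.29² = 1.3001
With 8 standardized items, total variance = 8. Proportion = 1.3001/8 = 0.1625 → 16.25%.

16.3%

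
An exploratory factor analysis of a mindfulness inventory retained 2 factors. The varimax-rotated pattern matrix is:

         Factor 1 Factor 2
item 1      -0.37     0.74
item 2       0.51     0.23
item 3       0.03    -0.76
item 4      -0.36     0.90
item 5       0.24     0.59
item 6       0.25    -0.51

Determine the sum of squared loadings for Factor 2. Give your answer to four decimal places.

2.5963

SS loadings for Factor 2 = 0.74² + 0.23² + (-0.76)² + 0.90² + 0.59² + (-0.51)² = 0.5476 + 0.0529 + 0.5776 + 0.8100 + 0.3481 + 0.2601 = 2.5963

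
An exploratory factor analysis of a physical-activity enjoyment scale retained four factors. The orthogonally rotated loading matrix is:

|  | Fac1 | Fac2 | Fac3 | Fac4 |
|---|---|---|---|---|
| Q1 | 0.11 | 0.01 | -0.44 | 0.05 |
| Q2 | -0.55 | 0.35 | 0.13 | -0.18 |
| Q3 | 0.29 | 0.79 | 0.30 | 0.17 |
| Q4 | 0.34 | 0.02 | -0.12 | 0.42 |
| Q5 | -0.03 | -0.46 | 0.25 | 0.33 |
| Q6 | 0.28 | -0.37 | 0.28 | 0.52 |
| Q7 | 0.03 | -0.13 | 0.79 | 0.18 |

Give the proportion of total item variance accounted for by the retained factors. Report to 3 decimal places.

Communalities: 0.2083, 0.4743, 0.8271, 0.3068, 0.3839, 0.5641, 0.6743; Σh² = 3.4388.
Total variance with 7 standardized items is 7, so the solution explains 3.4388/7 = 0.4913.

0.491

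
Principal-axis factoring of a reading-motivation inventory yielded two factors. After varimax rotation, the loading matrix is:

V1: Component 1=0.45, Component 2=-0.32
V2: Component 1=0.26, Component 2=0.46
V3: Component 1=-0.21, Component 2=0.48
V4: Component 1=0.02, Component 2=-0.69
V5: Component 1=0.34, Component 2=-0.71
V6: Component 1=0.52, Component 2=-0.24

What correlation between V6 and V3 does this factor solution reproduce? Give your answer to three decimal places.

-0.224

r̂ = Σ λ_i·λ_j across factors = (0.52)(-0.21) + (-0.24)(0.48)
  = -0.1092 -0.1152 = -0.2244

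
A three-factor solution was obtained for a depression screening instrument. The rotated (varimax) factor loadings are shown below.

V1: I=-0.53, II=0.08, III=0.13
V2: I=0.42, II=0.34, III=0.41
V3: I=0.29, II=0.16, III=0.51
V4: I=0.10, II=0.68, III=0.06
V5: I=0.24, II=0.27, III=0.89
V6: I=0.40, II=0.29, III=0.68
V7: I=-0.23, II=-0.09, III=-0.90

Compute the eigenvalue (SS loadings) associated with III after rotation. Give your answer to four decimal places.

2.5132

SS loadings for III = 0.13² + 0.41² + 0.51² + 0.06² + 0.89² + 0.68² + (-0.90)² = 0.0169 + 0.1681 + 0.2601 + 0.0036 + 0.7921 + 0.4624 + 0.8100 = 2.5132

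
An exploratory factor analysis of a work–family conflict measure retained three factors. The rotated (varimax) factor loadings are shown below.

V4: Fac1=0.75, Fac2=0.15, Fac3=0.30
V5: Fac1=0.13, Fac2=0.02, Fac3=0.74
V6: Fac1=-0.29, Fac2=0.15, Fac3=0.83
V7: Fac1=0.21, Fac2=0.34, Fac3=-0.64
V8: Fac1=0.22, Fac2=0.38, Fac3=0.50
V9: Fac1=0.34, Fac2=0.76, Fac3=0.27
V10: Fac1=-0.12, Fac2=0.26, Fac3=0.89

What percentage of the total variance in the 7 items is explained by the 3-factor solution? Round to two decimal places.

SS loadings by factor: 0.8860, 0.9506, 2.8511; total = 4.6877.
Total variance with 7 standardized items is 7, so the solution explains 4.6877/7 = 0.6697 = 66.97%.

66.97%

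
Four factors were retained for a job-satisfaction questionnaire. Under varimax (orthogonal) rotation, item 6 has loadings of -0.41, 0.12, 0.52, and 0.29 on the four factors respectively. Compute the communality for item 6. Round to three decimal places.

0.537

h² = (-0.41)² + 0.12² + 0.52² + 0.29² = 0.1681 + 0.0144 + 0.2704 + 0.0841 = 0.5370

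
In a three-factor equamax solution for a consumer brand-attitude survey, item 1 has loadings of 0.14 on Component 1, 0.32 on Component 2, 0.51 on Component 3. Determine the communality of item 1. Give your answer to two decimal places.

0.38

h² = 0.14² + 0.32² + 0.51² = 0.0196 + 0.1024 + 0.2601 = 0.3821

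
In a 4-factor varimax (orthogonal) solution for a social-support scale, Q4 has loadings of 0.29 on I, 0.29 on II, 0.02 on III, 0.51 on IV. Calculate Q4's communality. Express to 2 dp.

h² = 0.29² + 0.29² + 0.02² + 0.51² = 0.0841 + 0.0841 + 0.0004 + 0.2601 = 0.4287

0.43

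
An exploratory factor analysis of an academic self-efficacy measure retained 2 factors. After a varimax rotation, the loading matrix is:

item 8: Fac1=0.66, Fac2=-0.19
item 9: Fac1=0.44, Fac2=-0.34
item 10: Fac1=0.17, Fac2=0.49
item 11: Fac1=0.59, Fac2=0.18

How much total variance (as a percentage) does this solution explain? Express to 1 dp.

SS loadings by factor: 1.0062, 0.4242; total = 1.4304.
Total variance with 4 standardized items is 4, so the solution explains 1.4304/4 = 0.3576 = 35.76%.

35.8%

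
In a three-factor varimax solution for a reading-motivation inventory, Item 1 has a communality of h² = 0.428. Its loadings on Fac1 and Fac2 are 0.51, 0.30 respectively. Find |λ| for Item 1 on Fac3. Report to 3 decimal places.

Under orthogonal rotation h² = Σλ², so λ_Fac3² = h² − (0.3501) = 0.428 − 0.3501 = 0.0779.
|λ| = √0.0779 = 0.2791.

0.279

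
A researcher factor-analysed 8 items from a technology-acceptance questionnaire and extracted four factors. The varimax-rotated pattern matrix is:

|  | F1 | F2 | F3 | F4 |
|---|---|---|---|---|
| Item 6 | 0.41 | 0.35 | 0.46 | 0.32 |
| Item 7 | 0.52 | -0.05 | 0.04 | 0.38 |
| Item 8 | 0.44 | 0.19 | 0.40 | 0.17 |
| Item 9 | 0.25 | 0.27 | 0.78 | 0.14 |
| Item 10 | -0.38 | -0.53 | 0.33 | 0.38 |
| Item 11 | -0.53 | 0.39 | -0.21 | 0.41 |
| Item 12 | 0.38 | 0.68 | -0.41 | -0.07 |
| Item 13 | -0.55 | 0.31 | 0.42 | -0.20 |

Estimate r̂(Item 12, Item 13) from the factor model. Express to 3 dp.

-0.156

r̂ = Σ λ_i·λ_j across factors = (0.38)(-0.55) + (0.68)(0.31) + (-0.41)(0.42) + (-0.07)(-0.20)
  = -0.2090 +0.2108 -0.1722 +0.0140 = -0.1564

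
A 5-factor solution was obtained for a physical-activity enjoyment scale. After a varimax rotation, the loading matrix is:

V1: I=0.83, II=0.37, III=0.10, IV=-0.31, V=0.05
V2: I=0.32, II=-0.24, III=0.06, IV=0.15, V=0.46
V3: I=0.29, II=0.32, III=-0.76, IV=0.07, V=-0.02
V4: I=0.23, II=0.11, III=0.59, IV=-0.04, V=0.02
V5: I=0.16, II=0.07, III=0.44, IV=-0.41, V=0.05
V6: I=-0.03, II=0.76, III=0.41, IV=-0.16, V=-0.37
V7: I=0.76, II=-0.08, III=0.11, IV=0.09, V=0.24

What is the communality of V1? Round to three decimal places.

h² = 0.83² + 0.37² + 0.10² + (-0.31)² + 0.05² = 0.6889 + 0.1369 + 0.0100 + 0.0961 + 0.0025 = 0.9344

0.934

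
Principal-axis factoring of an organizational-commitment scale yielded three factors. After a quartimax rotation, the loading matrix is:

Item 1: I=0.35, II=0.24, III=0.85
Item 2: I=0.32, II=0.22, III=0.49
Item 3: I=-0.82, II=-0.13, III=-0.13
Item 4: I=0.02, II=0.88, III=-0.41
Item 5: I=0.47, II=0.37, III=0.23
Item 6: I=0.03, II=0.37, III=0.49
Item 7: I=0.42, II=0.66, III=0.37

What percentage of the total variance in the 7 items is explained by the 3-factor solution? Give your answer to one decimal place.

64.0%

SS loadings by factor: 1.2959, 1.6067, 1.5775; total = 4.4801.
Total variance with 7 standardized items is 7, so the solution explains 4.4801/7 = 0.6400 = 64.00%.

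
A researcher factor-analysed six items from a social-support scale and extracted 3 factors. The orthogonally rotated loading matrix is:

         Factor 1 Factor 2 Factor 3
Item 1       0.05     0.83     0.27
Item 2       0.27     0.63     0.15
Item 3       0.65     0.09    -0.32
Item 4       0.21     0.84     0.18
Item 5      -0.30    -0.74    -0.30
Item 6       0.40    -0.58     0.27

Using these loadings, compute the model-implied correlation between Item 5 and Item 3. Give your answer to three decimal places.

-0.166

r̂ = Σ λ_i·λ_j across factors = (-0.30)(0.65) + (-0.74)(0.09) + (-0.30)(-0.32)
  = -0.1950 -0.0666 +0.0960 = -0.1656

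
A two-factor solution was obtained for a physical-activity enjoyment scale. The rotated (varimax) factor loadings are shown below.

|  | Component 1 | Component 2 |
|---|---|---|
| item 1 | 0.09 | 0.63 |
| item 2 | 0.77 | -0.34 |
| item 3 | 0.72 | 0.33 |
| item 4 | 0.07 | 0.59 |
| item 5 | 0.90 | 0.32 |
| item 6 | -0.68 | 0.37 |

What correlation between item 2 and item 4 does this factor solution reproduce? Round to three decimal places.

r̂ = Σ λ_i·λ_j across factors = (0.77)(0.07) + (-0.34)(0.59)
  = +0.0539 -0.2006 = -0.1467

-0.147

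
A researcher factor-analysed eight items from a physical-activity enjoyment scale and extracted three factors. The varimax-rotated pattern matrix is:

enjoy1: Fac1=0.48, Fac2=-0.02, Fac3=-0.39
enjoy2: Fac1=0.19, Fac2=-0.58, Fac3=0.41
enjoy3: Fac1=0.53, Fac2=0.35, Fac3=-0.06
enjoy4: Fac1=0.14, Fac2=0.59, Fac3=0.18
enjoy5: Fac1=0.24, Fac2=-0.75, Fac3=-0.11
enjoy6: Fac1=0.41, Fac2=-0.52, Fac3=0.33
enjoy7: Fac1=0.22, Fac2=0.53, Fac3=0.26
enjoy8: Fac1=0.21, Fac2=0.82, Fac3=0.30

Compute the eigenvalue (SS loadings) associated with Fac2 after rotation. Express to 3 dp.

SS loadings for Fac2 = (-0.02)² + (-0.58)² + 0.35² + 0.59² + (-0.75)² + (-0.52)² + 0.53² + 0.82² = 0.0004 + 0.3364 + 0.1225 + 0.3481 + 0.5625 + 0.2704 + 0.2809 + 0.6724 = 2.5936

2.594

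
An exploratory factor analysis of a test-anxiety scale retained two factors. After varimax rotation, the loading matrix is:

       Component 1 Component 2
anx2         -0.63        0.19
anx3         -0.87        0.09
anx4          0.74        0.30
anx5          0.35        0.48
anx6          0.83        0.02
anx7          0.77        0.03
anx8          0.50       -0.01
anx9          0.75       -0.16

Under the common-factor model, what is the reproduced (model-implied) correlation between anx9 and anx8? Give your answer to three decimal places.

0.377

r̂ = Σ λ_i·λ_j across factors = (0.75)(0.50) + (-0.16)(-0.01)
  = +0.3750 +0.0016 = 0.3766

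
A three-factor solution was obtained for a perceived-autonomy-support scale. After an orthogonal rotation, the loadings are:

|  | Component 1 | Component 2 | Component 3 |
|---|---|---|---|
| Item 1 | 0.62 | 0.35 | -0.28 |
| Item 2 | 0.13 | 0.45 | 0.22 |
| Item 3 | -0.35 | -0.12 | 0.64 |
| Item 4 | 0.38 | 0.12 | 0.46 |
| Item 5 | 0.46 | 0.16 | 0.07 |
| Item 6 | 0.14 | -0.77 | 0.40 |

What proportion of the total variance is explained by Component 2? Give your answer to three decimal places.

SS loadings for Component 2 = 0.35² + 0.45² + (-0.12)² + 0.12² + 0.16² + (-0.77)² = 0.9723
Proportion of variance = 0.9723 / 6 = 0.1620.

0.162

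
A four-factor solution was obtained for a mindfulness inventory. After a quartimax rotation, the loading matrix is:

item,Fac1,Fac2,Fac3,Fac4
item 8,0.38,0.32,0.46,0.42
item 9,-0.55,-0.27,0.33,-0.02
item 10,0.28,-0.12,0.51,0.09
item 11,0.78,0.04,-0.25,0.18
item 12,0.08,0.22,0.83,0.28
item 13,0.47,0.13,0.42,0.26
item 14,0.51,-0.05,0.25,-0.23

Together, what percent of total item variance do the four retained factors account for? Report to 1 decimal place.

55.2%

SS loadings by factor: 1.6211, 0.2591, 1.5709, 0.4162; total = 3.8673.
Total variance with 7 standardized items is 7, so the solution explains 3.8673/7 = 0.5525 = 55.25%.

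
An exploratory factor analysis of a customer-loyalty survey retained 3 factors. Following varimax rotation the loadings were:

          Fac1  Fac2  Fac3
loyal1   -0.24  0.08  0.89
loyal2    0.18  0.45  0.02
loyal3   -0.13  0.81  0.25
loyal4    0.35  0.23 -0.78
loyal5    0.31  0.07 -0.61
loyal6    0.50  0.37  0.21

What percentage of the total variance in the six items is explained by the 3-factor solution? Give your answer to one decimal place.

SS loadings by factor: 0.5755, 1.0597, 1.8796; total = 3.5148.
Total variance with 6 standardized items is 6, so the solution explains 3.5148/6 = 0.5858 = 58.58%.

58.6%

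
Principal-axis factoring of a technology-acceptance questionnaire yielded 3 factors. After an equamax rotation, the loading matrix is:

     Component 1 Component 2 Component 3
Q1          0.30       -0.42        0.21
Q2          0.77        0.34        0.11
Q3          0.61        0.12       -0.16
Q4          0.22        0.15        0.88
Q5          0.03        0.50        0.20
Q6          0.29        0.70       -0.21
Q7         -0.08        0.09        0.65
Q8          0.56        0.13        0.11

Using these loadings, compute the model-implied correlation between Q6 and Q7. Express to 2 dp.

r̂ = Σ λ_i·λ_j across factors = (0.29)(-0.08) + (0.70)(0.09) + (-0.21)(0.65)
  = -0.0232 +0.0630 -0.1365 = -0.0967

-0.10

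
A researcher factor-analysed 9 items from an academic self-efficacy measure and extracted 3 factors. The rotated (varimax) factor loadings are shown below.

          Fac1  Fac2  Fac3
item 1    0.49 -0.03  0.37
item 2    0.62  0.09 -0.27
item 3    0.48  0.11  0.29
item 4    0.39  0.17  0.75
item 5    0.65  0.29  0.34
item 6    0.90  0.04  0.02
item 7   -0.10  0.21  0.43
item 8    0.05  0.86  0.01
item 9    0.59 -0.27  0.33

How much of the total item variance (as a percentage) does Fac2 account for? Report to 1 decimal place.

11.0%

SS loadings for Fac2 = (-0.03)² + 0.09² + 0.11² + 0.17² + 0.29² + 0.04² + 0.21² + 0.86² + (-0.27)² = 0.9923
With 9 standardized items, total variance = 9. Proportion = 0.9923/9 = 0.1103 → 11.03%.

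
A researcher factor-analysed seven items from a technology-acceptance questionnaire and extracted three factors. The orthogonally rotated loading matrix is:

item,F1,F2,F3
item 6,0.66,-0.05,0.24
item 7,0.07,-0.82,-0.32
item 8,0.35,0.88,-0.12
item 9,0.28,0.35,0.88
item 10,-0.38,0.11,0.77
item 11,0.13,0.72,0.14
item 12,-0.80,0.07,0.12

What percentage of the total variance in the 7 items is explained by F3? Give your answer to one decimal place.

22.5%

SS loadings for F3 = 0.24² + (-0.32)² + (-0.12)² + 0.88² + 0.77² + 0.14² + 0.12² = 1.5757
With 7 standardized items, total variance = 7. Proportion = 1.5757/7 = 0.2251 → 22.51%.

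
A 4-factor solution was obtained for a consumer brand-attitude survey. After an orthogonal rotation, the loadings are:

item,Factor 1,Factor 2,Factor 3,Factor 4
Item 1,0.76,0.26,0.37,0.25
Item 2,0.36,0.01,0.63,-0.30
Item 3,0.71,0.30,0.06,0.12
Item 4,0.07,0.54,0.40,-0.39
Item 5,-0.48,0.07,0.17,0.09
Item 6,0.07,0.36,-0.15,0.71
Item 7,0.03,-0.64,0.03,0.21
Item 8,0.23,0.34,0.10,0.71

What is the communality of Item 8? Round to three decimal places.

0.683

h² = 0.23² + 0.34² + 0.10² + 0.71² = 0.0529 + 0.1156 + 0.0100 + 0.5041 = 0.6826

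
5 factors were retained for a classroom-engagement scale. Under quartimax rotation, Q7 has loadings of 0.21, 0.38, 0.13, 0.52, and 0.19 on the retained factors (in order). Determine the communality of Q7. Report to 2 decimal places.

0.51

h² = 0.21² + 0.38² + 0.13² + 0.52² + 0.19² = 0.0441 + 0.1444 + 0.0169 + 0.2704 + 0.0361 = 0.5119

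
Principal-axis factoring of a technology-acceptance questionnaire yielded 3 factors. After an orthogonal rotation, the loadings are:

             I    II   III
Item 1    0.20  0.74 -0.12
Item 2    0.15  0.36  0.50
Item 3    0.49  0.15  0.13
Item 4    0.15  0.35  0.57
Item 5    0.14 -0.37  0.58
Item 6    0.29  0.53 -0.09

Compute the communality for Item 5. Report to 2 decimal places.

h² = 0.14² + (-0.37)² + 0.58² = 0.0196 + 0.1369 + 0.3364 = 0.4929

0.49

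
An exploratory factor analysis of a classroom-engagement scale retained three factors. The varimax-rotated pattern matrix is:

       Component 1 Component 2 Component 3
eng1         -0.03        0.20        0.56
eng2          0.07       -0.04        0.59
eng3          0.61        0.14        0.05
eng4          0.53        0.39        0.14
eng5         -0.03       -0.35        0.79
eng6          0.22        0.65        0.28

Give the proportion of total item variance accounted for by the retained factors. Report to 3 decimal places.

Communalities: 0.3545, 0.3546, 0.3942, 0.4526, 0.7475, 0.5493; Σh² = 2.8527.
Total variance with 6 standardized items is 6, so the solution explains 2.8527/6 = 0.4754.

0.475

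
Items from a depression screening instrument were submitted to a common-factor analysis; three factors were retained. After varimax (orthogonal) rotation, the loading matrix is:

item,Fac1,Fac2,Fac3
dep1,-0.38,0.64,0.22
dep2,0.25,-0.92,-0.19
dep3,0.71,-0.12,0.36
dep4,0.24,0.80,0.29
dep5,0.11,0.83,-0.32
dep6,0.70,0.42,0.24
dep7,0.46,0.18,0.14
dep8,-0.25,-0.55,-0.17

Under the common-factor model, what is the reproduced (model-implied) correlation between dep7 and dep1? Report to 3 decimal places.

-0.029

r̂ = Σ λ_i·λ_j across factors = (0.46)(-0.38) + (0.18)(0.64) + (0.14)(0.22)
  = -0.1748 +0.1152 +0.0308 = -0.0288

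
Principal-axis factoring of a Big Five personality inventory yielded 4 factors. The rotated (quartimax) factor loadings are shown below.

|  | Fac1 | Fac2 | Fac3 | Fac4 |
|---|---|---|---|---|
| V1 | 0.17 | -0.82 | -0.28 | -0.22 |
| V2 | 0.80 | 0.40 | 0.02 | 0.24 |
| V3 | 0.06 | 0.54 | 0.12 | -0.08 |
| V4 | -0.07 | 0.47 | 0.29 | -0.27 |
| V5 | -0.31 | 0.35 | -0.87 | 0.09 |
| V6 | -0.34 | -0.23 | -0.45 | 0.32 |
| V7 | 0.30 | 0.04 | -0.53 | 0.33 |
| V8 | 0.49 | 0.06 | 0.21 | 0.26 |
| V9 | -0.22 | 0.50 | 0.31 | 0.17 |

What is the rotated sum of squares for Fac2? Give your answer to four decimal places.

SS loadings for Fac2 = (-0.82)² + 0.40² + 0.54² + 0.47² + 0.35² + (-0.23)² + 0.04² + 0.06² + 0.50² = 0.6724 + 0.1600 + 0.2916 + 0.2209 + 0.1225 + 0.0529 + 0.0016 + 0.0036 + 0.2500 = 1.7755

1.7755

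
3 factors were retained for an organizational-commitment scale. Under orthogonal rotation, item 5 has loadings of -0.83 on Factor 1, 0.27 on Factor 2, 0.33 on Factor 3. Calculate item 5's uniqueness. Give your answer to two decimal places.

h² = (-0.83)² + 0.27² + 0.33² = 0.6889 + 0.0729 + 0.1089 = 0.8707
Uniqueness u² = 1 − h² = 1 − 0.8707 = 0.1293

0.13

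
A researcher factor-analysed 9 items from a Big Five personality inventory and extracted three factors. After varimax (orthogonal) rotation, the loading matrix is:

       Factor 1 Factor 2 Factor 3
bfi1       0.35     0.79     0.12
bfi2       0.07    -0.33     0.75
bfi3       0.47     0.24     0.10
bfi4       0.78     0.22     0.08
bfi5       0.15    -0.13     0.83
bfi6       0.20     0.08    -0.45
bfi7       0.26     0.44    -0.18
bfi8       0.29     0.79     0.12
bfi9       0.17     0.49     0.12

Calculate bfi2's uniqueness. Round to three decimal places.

h² = 0.07² + (-0.33)² + 0.75² = 0.0049 + 0.1089 + 0.5625 = 0.6763
Uniqueness u² = 1 − h² = 1 − 0.6763 = 0.3237

0.324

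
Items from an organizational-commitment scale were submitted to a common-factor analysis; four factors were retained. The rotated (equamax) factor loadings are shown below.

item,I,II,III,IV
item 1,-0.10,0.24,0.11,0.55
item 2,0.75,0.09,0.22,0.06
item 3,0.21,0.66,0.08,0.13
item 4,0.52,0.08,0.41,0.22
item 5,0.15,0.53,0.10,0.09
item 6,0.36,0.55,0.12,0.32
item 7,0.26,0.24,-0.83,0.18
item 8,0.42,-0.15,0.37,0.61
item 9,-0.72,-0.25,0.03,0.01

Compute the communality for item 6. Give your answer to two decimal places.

0.55

h² = 0.36² + 0.55² + 0.12² + 0.32² = 0.1296 + 0.3025 + 0.0144 + 0.1024 = 0.5489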